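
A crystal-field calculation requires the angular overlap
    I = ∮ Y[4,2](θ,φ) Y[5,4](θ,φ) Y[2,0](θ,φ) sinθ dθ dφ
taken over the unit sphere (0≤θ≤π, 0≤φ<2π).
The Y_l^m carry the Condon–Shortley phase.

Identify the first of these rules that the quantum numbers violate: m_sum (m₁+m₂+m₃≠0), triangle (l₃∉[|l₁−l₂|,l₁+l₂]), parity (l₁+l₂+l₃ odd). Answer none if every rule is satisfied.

Σmᵢ = 6  ✗
l₃∈[|l₁−l₂|,l₁+l₂]=[1,9], have l₃=2
Σlᵢ = 11 ⇒ odd

m_sum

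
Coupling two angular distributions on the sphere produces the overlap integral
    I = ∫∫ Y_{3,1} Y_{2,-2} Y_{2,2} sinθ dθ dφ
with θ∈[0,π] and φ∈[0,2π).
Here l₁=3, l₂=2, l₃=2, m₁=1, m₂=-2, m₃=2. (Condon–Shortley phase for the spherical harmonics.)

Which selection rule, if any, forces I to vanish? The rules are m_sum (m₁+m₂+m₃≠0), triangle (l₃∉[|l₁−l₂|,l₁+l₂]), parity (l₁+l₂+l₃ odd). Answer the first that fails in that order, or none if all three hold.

m_sum

azimuthal sum: 1 − 2 + 2 = 1  ✗
1 ≤ 2 ≤ 5 (triangle on l)
L = 3 + 2 + 2 = 7 (odd)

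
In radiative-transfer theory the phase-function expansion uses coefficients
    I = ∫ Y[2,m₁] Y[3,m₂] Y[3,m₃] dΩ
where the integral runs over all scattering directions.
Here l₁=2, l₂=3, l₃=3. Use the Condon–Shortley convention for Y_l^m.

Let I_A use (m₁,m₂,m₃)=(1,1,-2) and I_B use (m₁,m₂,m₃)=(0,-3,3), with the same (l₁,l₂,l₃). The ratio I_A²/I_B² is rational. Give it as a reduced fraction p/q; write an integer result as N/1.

Same 2,3,3: normalisation and zero-m 3j drop out of the ratio.
A: Δ: 2! 2! 4! / 9! → 1/3780; sum: t=0:+1/48 t=1:−1/12 = -1/16; 3j²(2 3 3; 1 1 -2) = Δ·Π!·Σ² = 1/28  (sign +1)
B: Δ: 2! 2! 4! / 9! → 1/3780; sum: t=0:+1/96 = 1/96; 3j²(2 3 3; 0 -3 3) = Δ·Π!·Σ² = 5/84  (sign +1)
I_A²/I_B² = (1/28)/(5/84) = 3/5

3/5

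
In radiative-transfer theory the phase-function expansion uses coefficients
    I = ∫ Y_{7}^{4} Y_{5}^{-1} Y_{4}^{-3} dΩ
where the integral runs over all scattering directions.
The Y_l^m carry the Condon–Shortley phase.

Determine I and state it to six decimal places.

-0.069211

Checks pass: Σm=0; 16 even; l₃=4∈[2,12].
(2·7+1)(2·5+1)(2·4+1) = 1485
Δ: 8! 6! 2! / 17! → 1/6126120
sum: t=3:−1/69120 t=4:+1/20736 t=5:−1/69120 = 1/51840
3j²(7 5 4; 0 0 0) = Δ·Π!·Σ² = 280/21879  (sign +1)
sum: t=2:+1/345600 t=3:−1/518400 = 1/1036800
3j²(7 5 4; 4 -1 -3) = Δ·Π!·Σ² = 7/2210  (sign -1)
combine: 4πI² = 1485·280/21879·7/2210 = 2940/48841
take √, sign -1: I = -0.06921121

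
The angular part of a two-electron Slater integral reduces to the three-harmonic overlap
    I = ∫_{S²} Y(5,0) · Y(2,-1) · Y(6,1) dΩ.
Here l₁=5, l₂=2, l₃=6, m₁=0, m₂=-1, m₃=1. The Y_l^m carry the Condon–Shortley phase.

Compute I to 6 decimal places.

0.000000

Σlᵢ=13 odd — θ-integrand is odd under cosθ→−cosθ; I=0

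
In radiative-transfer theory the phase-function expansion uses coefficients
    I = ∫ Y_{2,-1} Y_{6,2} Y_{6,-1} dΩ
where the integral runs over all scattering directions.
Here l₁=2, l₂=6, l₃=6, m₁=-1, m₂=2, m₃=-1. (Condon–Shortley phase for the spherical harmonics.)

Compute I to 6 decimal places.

0.088837

Rules hold: Σm=0, L=14 even, 4≤6≤8.
N = 5·13·13 = 845
Δ = 2!·2!·10!/15! = 1/90090
Racah Σ t=0..2: t=0:+1/69120 t=1:−1/14400 t=2:+1/69120 = -7/172800
⇒ 3j(2 6 6; 0 0 0)² = 14/715, sgn -1
Racah Σ t=1..2: t=1:−1/60480 t=2:+1/34560 = 1/80640
⇒ 3j(2 6 6; -1 2 -1)² = 6/1001, sgn -1
4πI² = N·(3j₀)²·(3jₘ)² = 12/121
I = +1·√(0.0991736/4π) = 0.08883682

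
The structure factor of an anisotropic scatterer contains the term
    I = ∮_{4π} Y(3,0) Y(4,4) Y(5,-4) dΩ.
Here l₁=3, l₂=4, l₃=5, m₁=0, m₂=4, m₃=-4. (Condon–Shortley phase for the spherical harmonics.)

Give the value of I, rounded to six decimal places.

Checks pass: Σm=0; 12 even; l₃=5∈[1,7].
(2·3+1)(2·4+1)(2·5+1) = 693
Δ: 2! 4! 6! / 13! → 1/180180
sum: t=0:+1/576 t=1:−1/144 t=2:+1/576 = -1/288
3j²(3 4 5; 0 0 0) = Δ·Π!·Σ² = 20/1001  (sign +1)
sum: t=2:+1/8640 = 1/8640
3j²(3 4 5; 0 4 -4) = Δ·Π!·Σ² = 28/715  (sign -1)
combine: 4πI² = 693·20/1001·28/715 = 1008/1859
take √, sign -1: I = -0.20772350

-0.207724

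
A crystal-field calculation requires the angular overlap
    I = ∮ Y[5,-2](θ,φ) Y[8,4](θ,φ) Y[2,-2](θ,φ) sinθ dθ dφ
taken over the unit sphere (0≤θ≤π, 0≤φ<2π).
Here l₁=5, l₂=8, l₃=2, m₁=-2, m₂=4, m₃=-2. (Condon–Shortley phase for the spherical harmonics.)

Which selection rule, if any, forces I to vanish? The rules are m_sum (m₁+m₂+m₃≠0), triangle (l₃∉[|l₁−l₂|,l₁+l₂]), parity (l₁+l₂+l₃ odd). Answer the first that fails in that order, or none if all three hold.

triangle

m₁+m₂+m₃ = -2 + 4 − 2 = 0  ✓
triangle: |5−8|=3 ≤ l₃=2 ≤ 5+8=13  ✗
parity: l₁+l₂+l₃ = 15 is odd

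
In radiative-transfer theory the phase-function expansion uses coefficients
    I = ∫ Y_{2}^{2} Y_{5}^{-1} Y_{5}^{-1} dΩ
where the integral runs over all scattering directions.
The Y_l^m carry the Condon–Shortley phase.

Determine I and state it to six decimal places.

0.198089

Checks pass: Σm=0; 12 even; l₃=5∈[3,7].
(2·2+1)(2·5+1)(2·5+1) = 605
Δ: 2! 2! 8! / 13! → 1/38610
sum: t=0:+1/2880 t=1:−1/576 t=2:+1/2880 = -1/960
3j²(2 5 5; 0 0 0) = Δ·Π!·Σ² = 10/429  (sign +1)
sum: t=0:+1/2304 = 1/2304
3j²(2 5 5; 2 -1 -1) = Δ·Π!·Σ² = 5/143  (sign +1)
combine: 4πI² = 605·10/429·5/143 = 250/507
take √, sign +1: I = 0.19808933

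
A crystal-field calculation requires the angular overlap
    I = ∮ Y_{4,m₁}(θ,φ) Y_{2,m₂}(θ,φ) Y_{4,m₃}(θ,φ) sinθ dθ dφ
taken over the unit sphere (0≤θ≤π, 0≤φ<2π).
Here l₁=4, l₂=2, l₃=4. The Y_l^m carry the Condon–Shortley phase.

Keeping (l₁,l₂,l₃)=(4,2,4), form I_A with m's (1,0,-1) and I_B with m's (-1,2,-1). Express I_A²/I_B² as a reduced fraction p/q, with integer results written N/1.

l's match ⇒ only the (l;m) 3-j factors differ between A and B.
A: triangle coeff Δ(4,2,4) = 1/13860; Σ_t [0,2]: t=0:+1/144 t=1:−1/48 t=2:+1/480 = -17/1440; (3j)²=289/13860 [(4 2 4; 1 0 -1)], sign=+1
B: triangle coeff Δ(4,2,4) = 1/13860; Σ_t [2,2]: t=2:+1/144 = 1/144; (3j)²=10/231 [(4 2 4; -1 2 -1)], sign=-1
I_A²/I_B² = (289/13860)/(10/231) = 289/600

289/600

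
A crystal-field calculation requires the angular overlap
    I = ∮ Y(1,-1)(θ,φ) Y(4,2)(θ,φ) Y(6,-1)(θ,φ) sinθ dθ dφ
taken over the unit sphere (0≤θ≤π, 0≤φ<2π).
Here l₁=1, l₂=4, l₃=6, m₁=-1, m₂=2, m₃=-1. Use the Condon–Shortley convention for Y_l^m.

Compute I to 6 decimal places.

l₃=6 ∉ [3,5] — triangle fails ⇒ I = 0

0.000000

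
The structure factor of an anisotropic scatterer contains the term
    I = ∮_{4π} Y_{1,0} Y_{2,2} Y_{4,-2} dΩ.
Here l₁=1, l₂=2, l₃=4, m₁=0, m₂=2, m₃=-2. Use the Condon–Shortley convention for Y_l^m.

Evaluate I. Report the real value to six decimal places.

l₃=4 ∉ [1,3] — triangle fails ⇒ I = 0

0.000000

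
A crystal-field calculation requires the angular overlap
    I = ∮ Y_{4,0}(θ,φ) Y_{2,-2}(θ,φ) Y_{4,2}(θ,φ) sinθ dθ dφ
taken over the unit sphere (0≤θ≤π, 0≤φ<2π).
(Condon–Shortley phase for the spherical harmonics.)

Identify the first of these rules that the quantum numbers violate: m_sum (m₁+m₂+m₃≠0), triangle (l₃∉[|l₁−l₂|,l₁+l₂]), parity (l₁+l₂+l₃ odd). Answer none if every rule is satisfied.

none

Σmᵢ = 0  ✓
l₃∈[|l₁−l₂|,l₁+l₂]=[2,6], have l₃=4  ✓
Σlᵢ = 10 ⇒ even  ✓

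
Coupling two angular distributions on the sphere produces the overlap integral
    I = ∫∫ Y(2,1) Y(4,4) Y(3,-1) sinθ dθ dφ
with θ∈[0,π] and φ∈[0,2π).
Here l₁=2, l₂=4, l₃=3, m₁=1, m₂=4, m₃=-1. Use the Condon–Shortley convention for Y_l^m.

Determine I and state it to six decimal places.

Σmᵢ = 4 ≠ 0, so the φ-integral vanishes; I = 0

0.000000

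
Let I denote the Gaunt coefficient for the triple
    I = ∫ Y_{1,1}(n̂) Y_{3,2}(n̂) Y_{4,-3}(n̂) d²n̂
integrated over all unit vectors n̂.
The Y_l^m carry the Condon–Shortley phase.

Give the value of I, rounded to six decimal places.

-0.282095

Checks pass: Σm=0; 8 even; l₃=4∈[2,4].
(2·1+1)(2·3+1)(2·4+1) = 189
Δ: 0! 2! 6! / 9! → 1/252
sum: t=0:+1/36 = 1/36
3j²(1 3 4; 0 0 0) = Δ·Π!·Σ² = 4/63  (sign +1)
sum: t=0:+1/240 = 1/240
3j²(1 3 4; 1 2 -3) = Δ·Π!·Σ² = 1/12  (sign -1)
combine: 4πI² = 189·4/63·1/12 = 1/1
take √, sign -1: I = -0.28209479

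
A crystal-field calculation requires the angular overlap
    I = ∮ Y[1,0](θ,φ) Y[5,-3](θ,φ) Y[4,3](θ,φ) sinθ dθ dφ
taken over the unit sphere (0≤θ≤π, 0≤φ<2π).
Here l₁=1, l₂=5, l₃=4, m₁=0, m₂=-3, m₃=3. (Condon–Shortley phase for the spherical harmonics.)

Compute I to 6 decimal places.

-0.196426

Checks pass: Σm=0; 10 even; l₃=4∈[4,6].
(2·1+1)(2·5+1)(2·4+1) = 297
Δ: 2! 0! 8! / 11! → 1/495
sum: t=1:−1/576 = -1/576
3j²(1 5 4; 0 0 0) = Δ·Π!·Σ² = 5/99  (sign -1)
sum: t=1:−1/5040 = -1/5040
3j²(1 5 4; 0 -3 3) = Δ·Π!·Σ² = 16/495  (sign +1)
combine: 4πI² = 297·5/99·16/495 = 16/33
take √, sign -1: I = -0.19642560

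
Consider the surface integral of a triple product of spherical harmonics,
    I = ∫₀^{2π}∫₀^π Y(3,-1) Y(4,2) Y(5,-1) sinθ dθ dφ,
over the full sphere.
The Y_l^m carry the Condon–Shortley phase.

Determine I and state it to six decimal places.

0.106335

Checks pass: Σm=0; 12 even; l₃=5∈[1,7].
(2·3+1)(2·4+1)(2·5+1) = 693
Δ: 2! 4! 6! / 13! → 1/180180
sum: t=0:+1/576 t=1:−1/144 t=2:+1/576 = -1/288
3j²(3 4 5; 0 0 0) = Δ·Π!·Σ² = 20/1001  (sign +1)
sum: t=0:+1/34560 t=1:−1/720 t=2:+1/384 = 43/34560
3j²(3 4 5; -1 2 -1) = Δ·Π!·Σ² = 1849/180180  (sign +1)
combine: 4πI² = 693·20/1001·1849/180180 = 1849/13013
take √, sign +1: I = 0.10633465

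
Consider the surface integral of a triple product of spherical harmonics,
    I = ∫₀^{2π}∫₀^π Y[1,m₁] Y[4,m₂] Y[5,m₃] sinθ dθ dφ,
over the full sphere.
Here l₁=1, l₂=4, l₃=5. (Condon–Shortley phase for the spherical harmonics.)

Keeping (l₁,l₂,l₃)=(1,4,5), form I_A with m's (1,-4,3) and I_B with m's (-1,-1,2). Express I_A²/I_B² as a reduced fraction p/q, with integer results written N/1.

1/21

Same 1,4,5: normalisation and zero-m 3j drop out of the ratio.
A: Δ: 0! 2! 8! / 11! → 1/495; sum: t=0:+1/80640 = 1/80640; 3j²(1 4 5; 1 -4 3) = Δ·Π!·Σ² = 1/495  (sign +1)
B: Δ: 0! 2! 8! / 11! → 1/495; sum: t=0:+1/1440 = 1/1440; 3j²(1 4 5; -1 -1 2) = Δ·Π!·Σ² = 7/165  (sign -1)
I_A²/I_B² = (1/495)/(7/165) = 1/21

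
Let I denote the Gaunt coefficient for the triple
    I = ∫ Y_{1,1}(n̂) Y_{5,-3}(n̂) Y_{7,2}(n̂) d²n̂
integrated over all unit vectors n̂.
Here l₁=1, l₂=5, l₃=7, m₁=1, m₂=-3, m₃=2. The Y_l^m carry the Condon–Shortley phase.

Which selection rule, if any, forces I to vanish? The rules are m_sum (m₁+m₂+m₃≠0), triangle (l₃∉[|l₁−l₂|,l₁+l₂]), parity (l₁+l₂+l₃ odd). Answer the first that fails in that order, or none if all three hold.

triangle

azimuthal sum: 1 − 3 + 2 = 0  ✓
4 ≤ 7 ≤ 6 (triangle on l)  ✗
L = 1 + 5 + 7 = 13 (odd)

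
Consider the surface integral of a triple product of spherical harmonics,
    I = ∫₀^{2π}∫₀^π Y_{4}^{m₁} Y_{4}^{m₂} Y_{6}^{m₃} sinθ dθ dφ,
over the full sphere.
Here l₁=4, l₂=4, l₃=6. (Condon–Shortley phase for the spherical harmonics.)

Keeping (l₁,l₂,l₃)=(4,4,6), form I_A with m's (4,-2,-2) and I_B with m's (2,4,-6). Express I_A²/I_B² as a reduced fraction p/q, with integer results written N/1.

5/11

Same 4,4,6: normalisation and zero-m 3j drop out of the ratio.
A: Δ: 2! 6! 6! / 15! → 1/1261260; sum: t=0:+1/69120 = 1/69120; 3j²(4 4 6; 4 -2 -2) = Δ·Π!·Σ² = 4/429  (sign +1)
B: Δ: 2! 6! 6! / 15! → 1/1261260; sum: t=2:+1/1036800 = 1/1036800; 3j²(4 4 6; 2 4 -6) = Δ·Π!·Σ² = 4/195  (sign +1)
I_A²/I_B² = (4/429)/(4/195) = 5/11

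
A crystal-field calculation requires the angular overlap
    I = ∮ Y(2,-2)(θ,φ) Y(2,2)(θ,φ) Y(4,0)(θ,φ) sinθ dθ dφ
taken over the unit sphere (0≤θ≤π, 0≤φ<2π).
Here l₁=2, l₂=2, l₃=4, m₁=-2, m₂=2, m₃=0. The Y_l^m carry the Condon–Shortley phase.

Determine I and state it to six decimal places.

0.040299

Checks pass: Σm=0; 8 even; l₃=4∈[0,4].
(2·2+1)(2·2+1)(2·4+1) = 225
Δ: 0! 4! 4! / 9! → 1/630
sum: t=0:+1/16 = 1/16
3j²(2 2 4; 0 0 0) = Δ·Π!·Σ² = 2/35  (sign +1)
sum: t=0:+1/576 = 1/576
3j²(2 2 4; -2 2 0) = Δ·Π!·Σ² = 1/630  (sign +1)
combine: 4πI² = 225·2/35·1/630 = 1/49
take √, sign +1: I = 0.04029926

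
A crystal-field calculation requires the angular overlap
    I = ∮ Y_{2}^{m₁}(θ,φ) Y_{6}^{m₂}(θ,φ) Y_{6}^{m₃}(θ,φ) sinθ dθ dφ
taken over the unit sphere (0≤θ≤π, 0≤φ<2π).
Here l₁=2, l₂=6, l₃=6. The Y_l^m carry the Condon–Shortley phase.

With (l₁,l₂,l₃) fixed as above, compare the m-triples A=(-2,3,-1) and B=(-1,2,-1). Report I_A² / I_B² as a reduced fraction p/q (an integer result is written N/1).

l's match ⇒ only the (l;m) 3-j factors differ between A and B.
A: triangle coeff Δ(2,6,6) = 1/90090; Σ_t [2,2]: t=2:+1/120960 = 1/120960; (3j)²=24/1001 [(2 6 6; -2 3 -1)], sign=-1
B: triangle coeff Δ(2,6,6) = 1/90090; Σ_t [1,2]: t=1:−1/60480 t=2:+1/34560 = 1/80640; (3j)²=6/1001 [(2 6 6; -1 2 -1)], sign=-1
I_A²/I_B² = (24/1001)/(6/1001) = 4/1

4/1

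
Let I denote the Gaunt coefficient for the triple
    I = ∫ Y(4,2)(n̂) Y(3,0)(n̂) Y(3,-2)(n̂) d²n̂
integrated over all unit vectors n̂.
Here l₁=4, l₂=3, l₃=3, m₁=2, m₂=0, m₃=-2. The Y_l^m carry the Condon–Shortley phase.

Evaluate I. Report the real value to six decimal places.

-0.044418

m-sum 0 ✓  L=10 even ✓  1≤3≤7 ✓
Π(2lᵢ+1) = 9×7×7 = 441
triangle coeff Δ(4,3,3) = 1/34650
Σ_t [1,3]: t=1:−1/72 t=2:+1/16 t=3:−1/72 = 5/144
(3j)²=2/77 [(4 3 3; 0 0 0)], sign=-1
Σ_t [1,2]: t=1:−1/72 t=2:+1/96 = -1/288
(3j)²=1/462 [(4 3 3; 2 0 -2)], sign=+1
⇒ 4πI² = 3/121
I = (-1)√(3/121/(4π)) = -0.04441841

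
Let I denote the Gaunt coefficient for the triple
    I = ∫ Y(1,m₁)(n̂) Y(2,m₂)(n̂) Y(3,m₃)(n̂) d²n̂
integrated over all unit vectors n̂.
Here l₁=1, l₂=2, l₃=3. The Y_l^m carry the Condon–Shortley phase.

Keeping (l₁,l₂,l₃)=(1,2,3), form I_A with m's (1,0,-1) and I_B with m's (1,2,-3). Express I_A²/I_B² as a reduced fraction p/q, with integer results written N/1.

l's match ⇒ only the (l;m) 3-j factors differ between A and B.
A: triangle coeff Δ(1,2,3) = 1/105; Σ_t [0,0]: t=0:+1/8 = 1/8; (3j)²=2/35 [(1 2 3; 1 0 -1)], sign=+1
B: triangle coeff Δ(1,2,3) = 1/105; Σ_t [0,0]: t=0:+1/48 = 1/48; (3j)²=1/7 [(1 2 3; 1 2 -3)], sign=+1
I_A²/I_B² = (2/35)/(1/7) = 2/5

2/5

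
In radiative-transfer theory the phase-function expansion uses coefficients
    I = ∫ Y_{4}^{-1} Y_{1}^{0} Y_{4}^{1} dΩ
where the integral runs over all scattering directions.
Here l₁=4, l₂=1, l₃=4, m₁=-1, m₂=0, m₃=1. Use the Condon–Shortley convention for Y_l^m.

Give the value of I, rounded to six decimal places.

0.000000

Σlᵢ=9 odd — θ-integrand is odd under cosθ→−cosθ; I=0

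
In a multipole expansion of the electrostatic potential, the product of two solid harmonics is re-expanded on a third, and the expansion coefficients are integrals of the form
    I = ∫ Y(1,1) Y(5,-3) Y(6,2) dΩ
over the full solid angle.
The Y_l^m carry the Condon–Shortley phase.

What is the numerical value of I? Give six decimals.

Checks pass: Σm=0; 12 even; l₃=6∈[4,6].
(2·1+1)(2·5+1)(2·6+1) = 429
Δ: 0! 2! 10! / 13! → 1/858
sum: t=0:+1/14400 = 1/14400
3j²(1 5 6; 0 0 0) = Δ·Π!·Σ² = 6/143  (sign +1)
sum: t=0:+1/161280 = 1/161280
3j²(1 5 6; 1 -3 2) = Δ·Π!·Σ² = 1/143  (sign +1)
combine: 4πI² = 429·6/143·1/143 = 18/143
take √, sign +1: I = 0.10008369

0.100084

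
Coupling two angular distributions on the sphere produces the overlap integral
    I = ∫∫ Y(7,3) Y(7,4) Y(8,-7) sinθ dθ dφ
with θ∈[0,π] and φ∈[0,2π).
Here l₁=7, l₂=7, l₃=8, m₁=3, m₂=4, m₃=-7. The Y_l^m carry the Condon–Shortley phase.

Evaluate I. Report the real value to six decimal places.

m-sum 0 ✓  L=22 even ✓  0≤8≤14 ✓
Π(2lᵢ+1) = 15×15×17 = 3825
triangle coeff Δ(7,7,8) = 1/22086194130
Σ_t [0,6]: t=0:+1/18289152000 t=1:−1/248832000 t=2:+1/24883200 t=3:−1/11943936 t=4:+1/24883200 t=5:−1/248832000 t=6:+1/18289152000 = -11/975421440
(3j)²=1750/289731 [(7 7 8; 0 0 0)], sign=-1
Σ_t [3,4]: t=3:−1/7315660800 t=4:+1/9754214400 = -1/29262643200
(3j)²=75/52003 [(7 7 8; 3 4 -7)], sign=+1
⇒ 4πI² = 1406250/42204149
I = (-1)√(1406250/42204149/(4π)) = -0.05149307

-0.051493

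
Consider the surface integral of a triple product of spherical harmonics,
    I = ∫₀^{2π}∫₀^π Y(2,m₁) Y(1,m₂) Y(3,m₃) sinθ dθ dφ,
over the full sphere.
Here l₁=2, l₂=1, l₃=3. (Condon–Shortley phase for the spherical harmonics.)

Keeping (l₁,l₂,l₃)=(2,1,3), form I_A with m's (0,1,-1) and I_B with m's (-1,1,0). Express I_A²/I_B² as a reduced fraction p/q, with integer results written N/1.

2/1

Same 2,1,3: normalisation and zero-m 3j drop out of the ratio.
A: Δ: 0! 4! 2! / 7! → 1/105; sum: t=0:+1/8 = 1/8; 3j²(2 1 3; 0 1 -1) = Δ·Π!·Σ² = 2/35  (sign +1)
B: Δ: 0! 4! 2! / 7! → 1/105; sum: t=0:+1/12 = 1/12; 3j²(2 1 3; -1 1 0) = Δ·Π!·Σ² = 1/35  (sign -1)
I_A²/I_B² = (2/35)/(1/35) = 2/1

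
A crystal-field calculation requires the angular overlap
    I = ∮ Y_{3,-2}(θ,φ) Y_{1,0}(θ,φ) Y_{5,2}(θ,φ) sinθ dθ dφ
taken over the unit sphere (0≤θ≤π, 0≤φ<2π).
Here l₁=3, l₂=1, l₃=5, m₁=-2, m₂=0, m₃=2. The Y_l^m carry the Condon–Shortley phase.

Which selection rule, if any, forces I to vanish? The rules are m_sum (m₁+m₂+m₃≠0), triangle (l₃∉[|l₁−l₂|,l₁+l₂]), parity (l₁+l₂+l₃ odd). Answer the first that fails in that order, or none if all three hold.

triangle

Σmᵢ = 0  ✓
l₃∈[|l₁−l₂|,l₁+l₂]=[2,4], have l₃=5  ✗
Σlᵢ = 9 ⇒ odd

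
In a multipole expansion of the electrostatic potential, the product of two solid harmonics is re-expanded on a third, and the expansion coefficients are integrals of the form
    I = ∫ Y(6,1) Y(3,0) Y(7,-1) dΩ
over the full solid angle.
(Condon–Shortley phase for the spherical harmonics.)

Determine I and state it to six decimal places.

Rules hold: Σm=0, L=16 even, 3≤7≤9.
N = 13·7·15 = 1365
Δ = 2!·10!·4!/17! = 1/2042040
Racah Σ t=0..2: t=0:+1/207360 t=1:−1/57600 t=2:+1/207360 = -1/129600
⇒ 3j(6 3 7; 0 0 0)² = 168/12155, sgn +1
Racah Σ t=0..2: t=0:+1/172800 t=1:−1/69120 t=2:+1/362880 = -43/7257600
⇒ 3j(6 3 7; 1 0 -1)² = 1849/170170, sgn -1
4πI² = N·(3j₀)²·(3jₘ)² = 465948/2272985
I = -1·√(0.204994/4π) = -0.12772194

-0.127722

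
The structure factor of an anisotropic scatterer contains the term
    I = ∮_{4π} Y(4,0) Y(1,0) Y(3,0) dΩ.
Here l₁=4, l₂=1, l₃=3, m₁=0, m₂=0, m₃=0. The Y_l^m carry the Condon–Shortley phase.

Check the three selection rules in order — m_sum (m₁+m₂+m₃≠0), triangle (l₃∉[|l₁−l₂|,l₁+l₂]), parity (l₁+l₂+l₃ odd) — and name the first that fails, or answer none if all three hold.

m₁+m₂+m₃ = 0 + 0 + 0 = 0  ✓
triangle: |4−1|=3 ≤ l₃=3 ≤ 4+1=5  ✓
parity: l₁+l₂+l₃ = 8 is even  ✓

none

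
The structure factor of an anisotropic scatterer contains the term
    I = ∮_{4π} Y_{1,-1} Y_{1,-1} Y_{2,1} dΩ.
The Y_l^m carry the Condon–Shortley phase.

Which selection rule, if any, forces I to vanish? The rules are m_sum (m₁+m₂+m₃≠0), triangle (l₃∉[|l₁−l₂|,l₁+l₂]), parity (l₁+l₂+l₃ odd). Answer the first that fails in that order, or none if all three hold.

m_sum

azimuthal sum: -1 − 1 + 1 = -1  ✗
0 ≤ 2 ≤ 2 (triangle on l)
L = 1 + 1 + 2 = 4 (even)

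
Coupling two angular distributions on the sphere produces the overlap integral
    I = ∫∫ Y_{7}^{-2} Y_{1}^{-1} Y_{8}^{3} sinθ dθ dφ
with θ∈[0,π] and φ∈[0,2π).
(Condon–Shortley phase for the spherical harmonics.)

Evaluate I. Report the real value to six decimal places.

-0.226917

Checks pass: Σm=0; 16 even; l₃=8∈[6,8].
(2·7+1)(2·1+1)(2·8+1) = 765
Δ: 0! 14! 2! / 17! → 1/2040
sum: t=0:+1/25401600 = 1/25401600
3j²(7 1 8; 0 0 0) = Δ·Π!·Σ² = 8/255  (sign +1)
sum: t=0:+1/87091200 = 1/87091200
3j²(7 1 8; -2 -1 3) = Δ·Π!·Σ² = 11/408  (sign -1)
combine: 4πI² = 765·8/255·11/408 = 11/17
take √, sign -1: I = -0.22691696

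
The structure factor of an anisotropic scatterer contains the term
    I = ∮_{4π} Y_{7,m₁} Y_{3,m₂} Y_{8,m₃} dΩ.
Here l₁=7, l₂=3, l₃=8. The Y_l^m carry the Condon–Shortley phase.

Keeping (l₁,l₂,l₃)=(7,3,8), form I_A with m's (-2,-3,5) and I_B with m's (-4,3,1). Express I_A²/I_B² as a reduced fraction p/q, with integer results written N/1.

26/7

Same 7,3,8: normalisation and zero-m 3j drop out of the ratio.
A: Δ: 2! 12! 4! / 19! → 1/5290740; sum: t=0:+1/104509440 = 1/104509440; 3j²(7 3 8; -2 -3 5) = Δ·Π!·Σ² = 275/13566  (sign -1)
B: Δ: 2! 12! 4! / 19! → 1/5290740; sum: t=2:+1/104509440 = 1/104509440; 3j²(7 3 8; -4 3 1) = Δ·Π!·Σ² = 275/50388  (sign -1)
I_A²/I_B² = (275/13566)/(275/50388) = 26/7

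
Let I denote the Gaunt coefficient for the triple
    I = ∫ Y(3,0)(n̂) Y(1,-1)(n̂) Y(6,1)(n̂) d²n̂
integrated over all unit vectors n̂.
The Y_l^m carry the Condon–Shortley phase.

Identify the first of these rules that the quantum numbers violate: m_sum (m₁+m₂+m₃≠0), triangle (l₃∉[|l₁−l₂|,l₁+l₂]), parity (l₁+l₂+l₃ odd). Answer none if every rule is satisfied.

triangle

Σmᵢ = 0  ✓
l₃∈[|l₁−l₂|,l₁+l₂]=[2,4], have l₃=6  ✗
Σlᵢ = 10 ⇒ even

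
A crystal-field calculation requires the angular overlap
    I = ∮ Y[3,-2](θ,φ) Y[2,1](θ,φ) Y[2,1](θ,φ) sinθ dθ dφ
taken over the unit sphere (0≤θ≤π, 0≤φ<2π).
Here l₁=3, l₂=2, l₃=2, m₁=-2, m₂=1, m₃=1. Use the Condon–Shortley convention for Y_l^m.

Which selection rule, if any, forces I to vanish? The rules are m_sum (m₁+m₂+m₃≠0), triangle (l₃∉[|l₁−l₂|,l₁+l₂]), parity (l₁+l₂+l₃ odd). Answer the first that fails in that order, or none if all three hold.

parity

Σmᵢ = 0  ✓
l₃∈[|l₁−l₂|,l₁+l₂]=[1,5], have l₃=2  ✓
Σlᵢ = 7 ⇒ odd  ✗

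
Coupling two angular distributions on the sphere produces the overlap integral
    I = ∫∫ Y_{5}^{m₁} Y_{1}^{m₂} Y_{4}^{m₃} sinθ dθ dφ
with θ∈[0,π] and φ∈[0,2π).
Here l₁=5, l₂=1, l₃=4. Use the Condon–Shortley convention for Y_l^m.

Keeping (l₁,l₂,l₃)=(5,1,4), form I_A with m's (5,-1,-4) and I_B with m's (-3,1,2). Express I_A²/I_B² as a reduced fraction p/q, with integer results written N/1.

45/28

Shared (l₁,l₂,l₃)=(5,1,4): N and (l;000)² cancel in I_A²/I_B².
A: Δ = 2!·8!·0!/11! = 1/495; Racah Σ t=0..0: t=0:+1/80640 = 1/80640; ⇒ 3j(5 1 4; 5 -1 -4)² = 1/11, sgn +1
B: Δ = 2!·8!·0!/11! = 1/495; Racah Σ t=2..2: t=2:+1/2880 = 1/2880; ⇒ 3j(5 1 4; -3 1 2)² = 28/495, sgn +1
I_A²/I_B² = (1/11)/(28/495) = 45/28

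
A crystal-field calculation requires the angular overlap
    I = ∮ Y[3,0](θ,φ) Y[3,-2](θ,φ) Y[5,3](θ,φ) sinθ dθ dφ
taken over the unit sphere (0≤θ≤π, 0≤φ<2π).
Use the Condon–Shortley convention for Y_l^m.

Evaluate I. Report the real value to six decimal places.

0.000000

Σmᵢ = 1 ≠ 0, so the φ-integral vanishes; I = 0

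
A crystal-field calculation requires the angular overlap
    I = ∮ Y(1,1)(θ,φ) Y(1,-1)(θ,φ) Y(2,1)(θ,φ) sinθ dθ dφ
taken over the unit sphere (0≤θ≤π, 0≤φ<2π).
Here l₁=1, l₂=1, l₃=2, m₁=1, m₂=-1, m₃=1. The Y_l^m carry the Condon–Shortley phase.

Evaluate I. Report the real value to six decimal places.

m-sum = 1 − 1 + 1 = 1 ≠ 0 ⇒ I = 0

0.000000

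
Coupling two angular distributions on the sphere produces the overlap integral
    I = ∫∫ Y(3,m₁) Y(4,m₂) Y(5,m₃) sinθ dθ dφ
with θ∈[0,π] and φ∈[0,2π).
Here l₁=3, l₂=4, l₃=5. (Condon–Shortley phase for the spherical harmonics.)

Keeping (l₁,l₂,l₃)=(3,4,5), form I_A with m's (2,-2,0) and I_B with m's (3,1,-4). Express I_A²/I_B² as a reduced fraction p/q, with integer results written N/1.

Same 3,4,5: normalisation and zero-m 3j drop out of the ratio.
A: Δ: 2! 4! 6! / 13! → 1/180180; sum: t=0:+1/576 t=1:−1/2880 = 1/720; 3j²(3 4 5; 2 -2 0) = Δ·Π!·Σ² = 80/3003  (sign -1)
B: Δ: 2! 4! 6! / 13! → 1/180180; sum: t=0:+1/5760 = 1/5760; 3j²(3 4 5; 3 1 -4) = Δ·Π!·Σ² = 9/286  (sign -1)
I_A²/I_B² = (80/3003)/(9/286) = 160/189

160/189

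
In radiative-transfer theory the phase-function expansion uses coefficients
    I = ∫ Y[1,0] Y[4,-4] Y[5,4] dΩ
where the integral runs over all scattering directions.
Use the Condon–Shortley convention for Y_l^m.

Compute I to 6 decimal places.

0.147319

Rules hold: Σm=0, L=10 even, 3≤5≤5.
N = 3·9·11 = 297
Δ = 0!·2!·8!/11! = 1/495
Racah Σ t=0..0: t=0:+1/576 = 1/576
⇒ 3j(1 4 5; 0 0 0)² = 5/99, sgn -1
Racah Σ t=0..0: t=0:+1/40320 = 1/40320
⇒ 3j(1 4 5; 0 -4 4)² = 1/55, sgn -1
4πI² = N·(3j₀)²·(3jₘ)² = 3/11
I = +1·√(0.272727/4π) = 0.14731920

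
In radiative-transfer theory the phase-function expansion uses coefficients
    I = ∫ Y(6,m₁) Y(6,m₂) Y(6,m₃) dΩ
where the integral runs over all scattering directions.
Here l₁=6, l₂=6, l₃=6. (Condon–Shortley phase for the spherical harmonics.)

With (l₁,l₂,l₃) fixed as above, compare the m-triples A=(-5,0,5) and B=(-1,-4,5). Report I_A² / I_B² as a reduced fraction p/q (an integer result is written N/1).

275/189

Shared (l₁,l₂,l₃)=(6,6,6): N and (l;000)² cancel in I_A²/I_B².
A: Δ = 6!·6!·6!/19! = 1/325909584; Racah Σ t=5..6: t=5:−1/10368000 t=6:+1/62208000 = -1/12441600; ⇒ 3j(6 6 6; -5 0 5)² = 275/16796, sgn +1
B: Δ = 6!·6!·6!/19! = 1/325909584; Racah Σ t=1..2: t=1:−1/10368000 t=2:+1/4147200 = 1/6912000; ⇒ 3j(6 6 6; -1 -4 5)² = 189/16796, sgn -1
I_A²/I_B² = (275/16796)/(189/16796) = 275/189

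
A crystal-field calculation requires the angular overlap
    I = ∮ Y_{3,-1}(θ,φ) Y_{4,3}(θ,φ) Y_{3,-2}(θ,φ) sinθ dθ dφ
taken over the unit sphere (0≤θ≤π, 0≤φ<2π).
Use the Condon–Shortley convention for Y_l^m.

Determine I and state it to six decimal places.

-0.095955

Rules hold: Σm=0, L=10 even, 1≤3≤7.
N = 7·9·7 = 441
Δ = 4!·2!·4!/11! = 1/34650
Racah Σ t=1..3: t=1:−1/72 t=2:+1/16 t=3:−1/72 = 5/144
⇒ 3j(3 4 3; 0 0 0)² = 2/77, sgn -1
Racah Σ t=3..4: t=3:−1/144 t=4:+1/288 = -1/288
⇒ 3j(3 4 3; -1 3 -2)² = 1/99, sgn +1
4πI² = N·(3j₀)²·(3jₘ)² = 14/121
I = -1·√(0.115702/4π) = -0.09595473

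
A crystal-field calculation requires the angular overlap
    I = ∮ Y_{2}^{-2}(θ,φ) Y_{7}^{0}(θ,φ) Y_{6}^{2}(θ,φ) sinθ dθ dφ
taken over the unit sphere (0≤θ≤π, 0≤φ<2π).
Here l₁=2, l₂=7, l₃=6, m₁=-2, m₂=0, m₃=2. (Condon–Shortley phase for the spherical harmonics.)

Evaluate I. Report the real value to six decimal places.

0.000000

Σlᵢ=15 odd — θ-integrand is odd under cosθ→−cosθ; I=0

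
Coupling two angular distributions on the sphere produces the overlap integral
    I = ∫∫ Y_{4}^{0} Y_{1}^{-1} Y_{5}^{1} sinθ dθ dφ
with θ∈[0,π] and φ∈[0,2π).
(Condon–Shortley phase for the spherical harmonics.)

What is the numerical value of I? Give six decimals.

-0.190188

Checks pass: Σm=0; 10 even; l₃=5∈[3,5].
(2·4+1)(2·1+1)(2·5+1) = 297
Δ: 0! 8! 2! / 11! → 1/495
sum: t=0:+1/576 = 1/576
3j²(4 1 5; 0 0 0) = Δ·Π!·Σ² = 5/99  (sign -1)
sum: t=0:+1/1152 = 1/1152
3j²(4 1 5; 0 -1 1) = Δ·Π!·Σ² = 1/33  (sign +1)
combine: 4πI² = 297·5/99·1/33 = 5/11
take √, sign -1: I = -0.19018827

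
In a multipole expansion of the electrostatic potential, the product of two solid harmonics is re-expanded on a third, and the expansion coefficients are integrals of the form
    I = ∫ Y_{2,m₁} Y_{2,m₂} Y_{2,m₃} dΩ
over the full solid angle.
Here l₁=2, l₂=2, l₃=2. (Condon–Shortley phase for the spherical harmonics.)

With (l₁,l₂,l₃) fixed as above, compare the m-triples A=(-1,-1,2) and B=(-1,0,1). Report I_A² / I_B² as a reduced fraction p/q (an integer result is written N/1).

6/1

Same 2,2,2: normalisation and zero-m 3j drop out of the ratio.
A: Δ: 2! 2! 2! / 7! → 1/630; sum: t=1:−1/4 = -1/4; 3j²(2 2 2; -1 -1 2) = Δ·Π!·Σ² = 3/35  (sign -1)
B: Δ: 2! 2! 2! / 7! → 1/630; sum: t=1:−1/2 t=2:+1/4 = -1/4; 3j²(2 2 2; -1 0 1) = Δ·Π!·Σ² = 1/70  (sign +1)
I_A²/I_B² = (3/35)/(1/70) = 6/1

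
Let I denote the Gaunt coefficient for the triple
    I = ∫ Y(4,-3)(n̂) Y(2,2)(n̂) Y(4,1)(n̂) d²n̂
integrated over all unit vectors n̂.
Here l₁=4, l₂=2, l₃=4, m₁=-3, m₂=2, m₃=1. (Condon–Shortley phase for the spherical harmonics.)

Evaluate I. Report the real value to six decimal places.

0.159270

Checks pass: Σm=0; 10 even; l₃=4∈[2,6].
(2·4+1)(2·2+1)(2·4+1) = 405
Δ: 2! 6! 2! / 11! → 1/13860
sum: t=0:+1/192 t=1:−1/36 t=2:+1/192 = -5/288
3j²(4 2 4; 0 0 0) = Δ·Π!·Σ² = 20/693  (sign -1)
sum: t=2:+1/480 = 1/480
3j²(4 2 4; -3 2 1) = Δ·Π!·Σ² = 3/110  (sign -1)
combine: 4πI² = 405·20/693·3/110 = 270/847
take √, sign +1: I = 0.15927046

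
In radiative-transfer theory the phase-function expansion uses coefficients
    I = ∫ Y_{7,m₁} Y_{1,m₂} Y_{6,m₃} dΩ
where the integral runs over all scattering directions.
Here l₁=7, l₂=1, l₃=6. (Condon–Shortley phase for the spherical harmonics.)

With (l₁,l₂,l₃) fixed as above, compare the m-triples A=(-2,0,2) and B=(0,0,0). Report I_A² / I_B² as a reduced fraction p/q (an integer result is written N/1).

Shared (l₁,l₂,l₃)=(7,1,6): N and (l;000)² cancel in I_A²/I_B².
A: Δ = 2!·12!·0!/15! = 1/1365; Racah Σ t=1..1: t=1:−1/967680 = -1/967680; ⇒ 3j(7 1 6; -2 0 2)² = 3/91, sgn -1
B: Δ = 2!·12!·0!/15! = 1/1365; Racah Σ t=1..1: t=1:−1/518400 = -1/518400; ⇒ 3j(7 1 6; 0 0 0)² = 7/195, sgn -1
I_A²/I_B² = (3/91)/(7/195) = 45/49

45/49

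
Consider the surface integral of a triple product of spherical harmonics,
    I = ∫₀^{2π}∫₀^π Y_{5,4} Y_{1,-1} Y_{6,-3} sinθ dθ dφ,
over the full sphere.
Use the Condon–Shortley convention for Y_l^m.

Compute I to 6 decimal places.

Checks pass: Σm=0; 12 even; l₃=6∈[4,6].
(2·5+1)(2·1+1)(2·6+1) = 429
Δ: 0! 10! 2! / 13! → 1/858
sum: t=0:+1/14400 = 1/14400
3j²(5 1 6; 0 0 0) = Δ·Π!·Σ² = 6/143  (sign +1)
sum: t=0:+1/725760 = 1/725760
3j²(5 1 6; 4 -1 -3) = Δ·Π!·Σ² = 1/286  (sign -1)
combine: 4πI² = 429·6/143·1/286 = 9/143
take √, sign -1: I = -0.07076985

-0.070770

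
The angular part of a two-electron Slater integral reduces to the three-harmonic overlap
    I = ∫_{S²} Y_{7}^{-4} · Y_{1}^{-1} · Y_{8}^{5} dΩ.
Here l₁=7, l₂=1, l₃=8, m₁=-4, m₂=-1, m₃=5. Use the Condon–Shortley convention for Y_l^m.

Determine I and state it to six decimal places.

-0.270230

Rules hold: Σm=0, L=16 even, 6≤8≤8.
N = 15·3·17 = 765
Δ = 0!·14!·2!/17! = 1/2040
Racah Σ t=0..0: t=0:+1/25401600 = 1/25401600
⇒ 3j(7 1 8; 0 0 0)² = 8/255, sgn +1
Racah Σ t=0..0: t=0:+1/479001600 = 1/479001600
⇒ 3j(7 1 8; -4 -1 5)² = 13/340, sgn -1
4πI² = N·(3j₀)²·(3jₘ)² = 78/85
I = -1·√(0.917647/4π) = -0.27022959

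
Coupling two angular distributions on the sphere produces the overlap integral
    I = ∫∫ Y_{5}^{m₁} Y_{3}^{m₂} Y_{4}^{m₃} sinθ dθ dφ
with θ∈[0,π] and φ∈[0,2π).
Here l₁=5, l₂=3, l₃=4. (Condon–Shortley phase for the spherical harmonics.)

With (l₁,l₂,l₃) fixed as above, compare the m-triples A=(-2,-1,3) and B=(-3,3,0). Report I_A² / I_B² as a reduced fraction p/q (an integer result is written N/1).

343/450

Same 5,3,4: normalisation and zero-m 3j drop out of the ratio.
A: Δ: 4! 6! 2! / 13! → 1/180180; sum: t=1:−1/4320 t=2:+1/960 = 7/8640; 3j²(5 3 4; -2 -1 3) = Δ·Π!·Σ² = 343/12870  (sign -1)
B: Δ: 4! 6! 2! / 13! → 1/180180; sum: t=4:+1/2304 = 1/2304; 3j²(5 3 4; -3 3 0) = Δ·Π!·Σ² = 5/143  (sign +1)
I_A²/I_B² = (343/12870)/(5/143) = 343/450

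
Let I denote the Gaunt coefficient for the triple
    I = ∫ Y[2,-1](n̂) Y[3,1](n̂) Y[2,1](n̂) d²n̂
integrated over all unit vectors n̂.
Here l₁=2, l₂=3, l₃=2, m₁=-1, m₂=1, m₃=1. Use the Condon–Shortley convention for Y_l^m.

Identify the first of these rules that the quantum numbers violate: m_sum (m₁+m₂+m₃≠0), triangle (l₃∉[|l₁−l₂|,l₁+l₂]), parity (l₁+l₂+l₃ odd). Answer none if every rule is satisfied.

Σmᵢ = 1  ✗
l₃∈[|l₁−l₂|,l₁+l₂]=[1,5], have l₃=2
Σlᵢ = 7 ⇒ odd

m_sum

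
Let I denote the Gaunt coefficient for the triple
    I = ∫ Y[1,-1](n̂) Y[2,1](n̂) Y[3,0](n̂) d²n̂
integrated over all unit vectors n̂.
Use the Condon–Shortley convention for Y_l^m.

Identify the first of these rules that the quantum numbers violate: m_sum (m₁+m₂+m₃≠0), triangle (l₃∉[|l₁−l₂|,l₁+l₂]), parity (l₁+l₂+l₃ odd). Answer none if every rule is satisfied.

none

Σmᵢ = 0  ✓
l₃∈[|l₁−l₂|,l₁+l₂]=[1,3], have l₃=3  ✓
Σlᵢ = 6 ⇒ even  ✓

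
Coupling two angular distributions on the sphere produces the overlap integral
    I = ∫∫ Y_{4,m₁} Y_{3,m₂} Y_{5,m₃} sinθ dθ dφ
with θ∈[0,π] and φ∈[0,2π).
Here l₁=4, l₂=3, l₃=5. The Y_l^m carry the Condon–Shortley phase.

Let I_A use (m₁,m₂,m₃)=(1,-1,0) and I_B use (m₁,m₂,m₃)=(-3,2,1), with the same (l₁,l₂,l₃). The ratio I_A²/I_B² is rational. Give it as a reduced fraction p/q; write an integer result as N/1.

3/847

l's match ⇒ only the (l;m) 3-j factors differ between A and B.
A: triangle coeff Δ(4,3,5) = 1/180180; Σ_t [0,2]: t=0:+1/288 t=1:−1/288 t=2:+1/5760 = 1/5760; (3j)²=1/12012 [(4 3 5; 1 -1 0)], sign=-1
B: triangle coeff Δ(4,3,5) = 1/180180; Σ_t [1,2]: t=1:−1/17280 t=2:+1/1440 = 11/17280; (3j)²=11/468 [(4 3 5; -3 2 1)], sign=+1
I_A²/I_B² = (1/12012)/(11/468) = 3/847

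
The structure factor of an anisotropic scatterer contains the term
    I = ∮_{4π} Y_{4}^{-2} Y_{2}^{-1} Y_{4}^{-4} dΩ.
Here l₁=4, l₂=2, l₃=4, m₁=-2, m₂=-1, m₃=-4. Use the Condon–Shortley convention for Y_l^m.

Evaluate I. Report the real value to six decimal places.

Σmᵢ = -7 ≠ 0, so the φ-integral vanishes; I = 0

0.000000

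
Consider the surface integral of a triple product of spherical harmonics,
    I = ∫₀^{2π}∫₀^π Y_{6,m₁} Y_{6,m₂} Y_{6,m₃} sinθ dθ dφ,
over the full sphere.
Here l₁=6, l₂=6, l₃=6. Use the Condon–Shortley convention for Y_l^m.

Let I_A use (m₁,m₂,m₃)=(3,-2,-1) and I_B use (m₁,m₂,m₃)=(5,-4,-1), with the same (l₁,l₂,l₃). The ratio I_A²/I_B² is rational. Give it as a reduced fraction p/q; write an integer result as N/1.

2/11

l's match ⇒ only the (l;m) 3-j factors differ between A and B.
A: triangle coeff Δ(6,6,6) = 1/325909584; Σ_t [0,3]: t=0:+1/1244160 t=1:−1/207360 t=2:+1/276480 t=3:−1/3110400 = -1/1382400; (3j)²=189/92378 [(6 6 6; 3 -2 -1)], sign=+1
B: triangle coeff Δ(6,6,6) = 1/325909584; Σ_t [0,1]: t=0:+1/4147200 t=1:−1/10368000 = 1/6912000; (3j)²=189/16796 [(6 6 6; 5 -4 -1)], sign=-1
I_A²/I_B² = (189/92378)/(189/16796) = 2/11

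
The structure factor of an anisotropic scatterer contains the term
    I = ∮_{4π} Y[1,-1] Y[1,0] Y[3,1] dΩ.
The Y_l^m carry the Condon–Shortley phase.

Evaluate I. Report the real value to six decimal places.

0.000000

l₃=3 ∉ [0,2] — triangle fails ⇒ I = 0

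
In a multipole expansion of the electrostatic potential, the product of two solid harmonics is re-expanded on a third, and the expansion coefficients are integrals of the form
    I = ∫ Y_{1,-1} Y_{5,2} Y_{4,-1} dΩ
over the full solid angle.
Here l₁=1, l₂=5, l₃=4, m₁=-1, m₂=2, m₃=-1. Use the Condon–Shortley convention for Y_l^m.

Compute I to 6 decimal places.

0.225034

Rules hold: Σm=0, L=10 even, 4≤4≤6.
N = 3·11·9 = 297
Δ = 2!·0!·8!/11! = 1/495
Racah Σ t=1..1: t=1:−1/576 = -1/576
⇒ 3j(1 5 4; 0 0 0)² = 5/99, sgn -1
Racah Σ t=2..2: t=2:+1/1440 = 1/1440
⇒ 3j(1 5 4; -1 2 -1)² = 7/165, sgn -1
4πI² = N·(3j₀)²·(3jₘ)² = 7/11
I = +1·√(0.636364/4π) = 0.22503380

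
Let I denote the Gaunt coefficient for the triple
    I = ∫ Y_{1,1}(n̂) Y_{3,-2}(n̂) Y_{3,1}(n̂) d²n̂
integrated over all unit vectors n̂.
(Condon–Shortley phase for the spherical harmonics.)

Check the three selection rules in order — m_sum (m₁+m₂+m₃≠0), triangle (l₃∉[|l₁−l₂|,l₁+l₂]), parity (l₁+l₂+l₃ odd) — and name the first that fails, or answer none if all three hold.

azimuthal sum: 1 − 2 + 1 = 0  ✓
2 ≤ 3 ≤ 4 (triangle on l)  ✓
L = 1 + 3 + 3 = 7 (odd)  ✗

parity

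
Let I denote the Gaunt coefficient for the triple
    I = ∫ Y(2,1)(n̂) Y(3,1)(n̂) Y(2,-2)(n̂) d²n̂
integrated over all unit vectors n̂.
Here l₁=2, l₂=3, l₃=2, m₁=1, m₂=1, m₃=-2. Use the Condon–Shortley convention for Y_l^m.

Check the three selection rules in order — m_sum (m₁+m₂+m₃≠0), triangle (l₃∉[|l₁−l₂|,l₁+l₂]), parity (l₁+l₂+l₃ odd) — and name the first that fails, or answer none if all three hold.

parity

Σmᵢ = 0  ✓
l₃∈[|l₁−l₂|,l₁+l₂]=[1,5], have l₃=2  ✓
Σlᵢ = 7 ⇒ odd  ✗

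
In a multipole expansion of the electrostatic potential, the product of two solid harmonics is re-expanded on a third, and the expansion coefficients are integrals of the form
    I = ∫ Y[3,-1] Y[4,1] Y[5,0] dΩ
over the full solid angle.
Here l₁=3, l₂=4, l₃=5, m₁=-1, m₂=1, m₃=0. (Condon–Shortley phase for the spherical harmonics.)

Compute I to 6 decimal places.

Checks pass: Σm=0; 12 even; l₃=5∈[1,7].
(2·3+1)(2·4+1)(2·5+1) = 693
Δ: 2! 4! 6! / 13! → 1/180180
sum: t=0:+1/576 t=1:−1/144 t=2:+1/576 = -1/288
3j²(3 4 5; 0 0 0) = Δ·Π!·Σ² = 20/1001  (sign +1)
sum: t=0:+1/5760 t=1:−1/288 t=2:+1/288 = 1/5760
3j²(3 4 5; -1 1 0) = Δ·Π!·Σ² = 1/12012  (sign -1)
combine: 4πI² = 693·20/1001·1/12012 = 15/13013
take √, sign -1: I = -0.00957750

-0.009577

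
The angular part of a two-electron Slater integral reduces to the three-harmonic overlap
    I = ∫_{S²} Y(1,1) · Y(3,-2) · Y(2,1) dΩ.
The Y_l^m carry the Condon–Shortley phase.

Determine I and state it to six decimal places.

Checks pass: Σm=0; 6 even; l₃=2∈[2,4].
(2·1+1)(2·3+1)(2·2+1) = 105
Δ: 2! 0! 4! / 7! → 1/105
sum: t=1:−1/4 = -1/4
3j²(1 3 2; 0 0 0) = Δ·Π!·Σ² = 3/35  (sign -1)
sum: t=0:+1/12 = 1/12
3j²(1 3 2; 1 -2 1) = Δ·Π!·Σ² = 2/21  (sign -1)
combine: 4πI² = 105·3/35·2/21 = 6/7
take √, sign +1: I = 0.26116903

0.261169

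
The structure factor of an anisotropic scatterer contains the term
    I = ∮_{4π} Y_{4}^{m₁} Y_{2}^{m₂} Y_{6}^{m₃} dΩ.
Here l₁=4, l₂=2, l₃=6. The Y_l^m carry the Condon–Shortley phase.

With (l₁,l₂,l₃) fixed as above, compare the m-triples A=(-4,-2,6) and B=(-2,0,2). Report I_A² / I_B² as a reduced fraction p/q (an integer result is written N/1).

165/56

Same 4,2,6: normalisation and zero-m 3j drop out of the ratio.
A: Δ: 0! 8! 4! / 13! → 1/6435; sum: t=0:+1/967680 = 1/967680; 3j²(4 2 6; -4 -2 6) = Δ·Π!·Σ² = 1/13  (sign +1)
B: Δ: 0! 8! 4! / 13! → 1/6435; sum: t=0:+1/5760 = 1/5760; 3j²(4 2 6; -2 0 2) = Δ·Π!·Σ² = 56/2145  (sign +1)
I_A²/I_B² = (1/13)/(56/2145) = 165/56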